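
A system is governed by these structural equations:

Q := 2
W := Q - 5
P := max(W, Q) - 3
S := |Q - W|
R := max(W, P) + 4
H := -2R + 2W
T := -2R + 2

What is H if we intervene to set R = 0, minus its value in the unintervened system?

The intervention breaks the incoming arrows to R: R := max(W, P) + 4 no longer applies, and R = 0.
W = Q - 5  [with Q=2]  = -3
H = -2R + 2W  [with R=0, W=-3]  = -6
Without intervention: W = Q - 5  [with Q=2]  = -3; P = max(W, Q) - 3  [with W=-3, Q=2]  = -1; R = max(W, P) + 4  [with W=-3, P=-1]  = 3; H = -2R + 2W  [with R=3, W=-3]  = -12.
Change = -6 − (-12) = 6.

6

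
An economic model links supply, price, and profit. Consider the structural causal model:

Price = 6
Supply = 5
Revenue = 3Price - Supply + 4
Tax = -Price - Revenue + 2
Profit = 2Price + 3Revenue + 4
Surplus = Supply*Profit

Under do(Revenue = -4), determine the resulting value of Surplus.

The intervention breaks the incoming arrows to Revenue: Revenue = 3Price - Supply + 4 no longer applies, and Revenue = -4.
Profit = 2Price + 3Revenue + 4  [with Price=6, Revenue=-4]  = 4
Surplus = Supply*Profit  [with Supply=5, Profit=4]  = 20

20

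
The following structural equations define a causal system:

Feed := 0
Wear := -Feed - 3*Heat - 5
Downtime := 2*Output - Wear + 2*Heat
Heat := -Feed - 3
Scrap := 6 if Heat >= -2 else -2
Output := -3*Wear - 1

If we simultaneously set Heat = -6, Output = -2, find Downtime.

Setting Heat = -6, Output = -2 by intervention discards those variables' equations.
Wear = -Feed - 3*Heat - 5  [with Feed=0, Heat=-6]  = 13
Downtime = 2*Output - Wear + 2*Heat  [with Output=-2, Wear=13, Heat=-6]  = -29

-29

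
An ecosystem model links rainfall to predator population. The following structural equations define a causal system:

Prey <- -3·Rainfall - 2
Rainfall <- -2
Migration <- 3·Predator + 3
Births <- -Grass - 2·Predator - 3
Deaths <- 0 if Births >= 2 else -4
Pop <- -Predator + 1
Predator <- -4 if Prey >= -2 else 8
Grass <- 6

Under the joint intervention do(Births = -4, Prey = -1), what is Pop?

Under do(Births = -4, Prey = -1), each intervened variable's structural equation is replaced by its fixed value.
Predator = -4 if Prey >= -2 else 8  [with Prey=-1]  = -4
Pop = -Predator + 1  [with Predator=-4]  = 5

5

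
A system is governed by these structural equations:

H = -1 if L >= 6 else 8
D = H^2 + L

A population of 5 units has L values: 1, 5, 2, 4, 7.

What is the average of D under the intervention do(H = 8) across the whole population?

67.8

do(H=8) breaks H's dependence on L. With H=8 fixed, D across the units is 65, 69, 66, 68, 71, mean 67.8.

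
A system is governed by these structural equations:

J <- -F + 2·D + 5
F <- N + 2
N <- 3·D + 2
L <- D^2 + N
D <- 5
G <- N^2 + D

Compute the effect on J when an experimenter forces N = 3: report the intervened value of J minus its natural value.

do(N=3) replaces the equation N <- 3·D + 2 with the constant N = 3.
F = N + 2  [with N=3]  = 5
J = -F + 2·D + 5  [with F=5, D=5]  = 10
Without intervention: N = 3·D + 2  [with D=5]  = 17; F = N + 2  [with N=17]  = 19; J = -F + 2·D + 5  [with F=19, D=5]  = -4.
Change = 10 − (-4) = 14.

14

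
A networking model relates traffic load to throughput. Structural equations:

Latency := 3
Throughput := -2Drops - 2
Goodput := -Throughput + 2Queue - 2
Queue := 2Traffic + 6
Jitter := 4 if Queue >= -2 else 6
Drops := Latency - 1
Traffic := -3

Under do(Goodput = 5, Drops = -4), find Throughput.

Setting Goodput = 5, Drops = -4 by intervention discards those variables' equations.
Throughput = -2Drops - 2  [with Drops=-4]  = 6

6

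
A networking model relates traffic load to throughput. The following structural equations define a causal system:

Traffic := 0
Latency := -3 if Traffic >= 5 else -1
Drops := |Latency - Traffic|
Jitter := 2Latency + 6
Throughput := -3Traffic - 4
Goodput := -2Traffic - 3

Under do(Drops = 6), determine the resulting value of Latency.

-1

Under do(Drops=6), the mechanism Drops := |Latency - Traffic| is discarded; Drops is fixed at 6.
Since Latency is not a descendant of the intervened variable, it is unaffected.
Latency = -3 if Traffic >= 5 else -1  [with Traffic=0]  = -1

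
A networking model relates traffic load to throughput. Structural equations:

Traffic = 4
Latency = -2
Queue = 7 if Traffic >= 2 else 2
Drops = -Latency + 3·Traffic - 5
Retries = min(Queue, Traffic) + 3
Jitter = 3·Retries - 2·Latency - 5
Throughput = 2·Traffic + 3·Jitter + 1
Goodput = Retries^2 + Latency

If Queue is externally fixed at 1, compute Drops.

The intervention breaks the incoming arrows to Queue: Queue = 7 if Traffic >= 2 else 2 no longer applies, and Queue = 1.
Drops is not downstream of the intervention, so its value is determined by the original equations.
Drops = -Latency + 3·Traffic - 5  [with Latency=-2, Traffic=4]  = 9

9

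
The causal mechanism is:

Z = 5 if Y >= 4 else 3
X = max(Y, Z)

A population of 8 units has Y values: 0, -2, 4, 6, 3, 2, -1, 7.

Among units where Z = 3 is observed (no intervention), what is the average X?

Conditioning on Z=3 selects the 5 unit(s) with Y ∈ {0, -2, 3, 2, -1}. Their X values: 3, 3, 3, 3, 3. Mean = 3.

3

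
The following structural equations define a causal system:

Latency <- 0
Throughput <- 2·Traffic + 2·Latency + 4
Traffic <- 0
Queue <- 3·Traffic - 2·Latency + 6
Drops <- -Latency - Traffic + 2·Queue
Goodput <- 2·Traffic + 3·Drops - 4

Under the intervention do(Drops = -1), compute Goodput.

-7

Under do(Drops=-1), the mechanism Drops <- -Latency - Traffic + 2·Queue is discarded; Drops is fixed at -1.
Goodput = 2·Traffic + 3·Drops - 4  [with Traffic=0, Drops=-1]  = -7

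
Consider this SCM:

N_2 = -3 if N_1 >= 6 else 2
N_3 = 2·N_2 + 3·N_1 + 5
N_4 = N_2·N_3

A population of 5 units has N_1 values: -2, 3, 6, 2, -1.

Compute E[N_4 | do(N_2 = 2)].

27.6

Every unit gets N_2=2 under the intervention. N_4 values become 6, 36, 54, 30, 12; E[N_4|do(N_2=2)] = 27.6.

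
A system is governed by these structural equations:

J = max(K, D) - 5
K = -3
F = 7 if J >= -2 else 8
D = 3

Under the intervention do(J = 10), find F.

7

The intervention breaks the incoming arrows to J: J = max(K, D) - 5 no longer applies, and J = 10.
F = 7 if J >= -2 else 8  [with J=10]  = 7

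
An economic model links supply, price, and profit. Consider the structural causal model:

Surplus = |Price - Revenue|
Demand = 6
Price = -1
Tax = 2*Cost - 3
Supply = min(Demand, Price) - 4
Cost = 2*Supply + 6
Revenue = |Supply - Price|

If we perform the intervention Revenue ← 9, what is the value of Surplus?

10

Under do(Revenue=9), the mechanism Revenue = |Supply - Price| is discarded; Revenue is fixed at 9.
Surplus = |Price - Revenue|  [with Price=-1, Revenue=9]  = 10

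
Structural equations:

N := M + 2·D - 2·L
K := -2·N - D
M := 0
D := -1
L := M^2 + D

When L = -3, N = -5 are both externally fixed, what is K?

Setting L = -3, N = -5 by intervention discards those variables' equations.
K = -2·N - D  [with N=-5, D=-1]  = 11

11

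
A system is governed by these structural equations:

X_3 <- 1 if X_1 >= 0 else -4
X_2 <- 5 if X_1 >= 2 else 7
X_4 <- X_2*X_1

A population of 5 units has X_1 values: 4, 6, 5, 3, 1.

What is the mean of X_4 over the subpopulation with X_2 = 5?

22.5

Observing X_2=5 restricts to units where X_2's equation naturally yields 5: X_1 ∈ {4, 6, 5, 3}. In that subpopulation X_4 = 20, 30, 25, 15, mean 22.5.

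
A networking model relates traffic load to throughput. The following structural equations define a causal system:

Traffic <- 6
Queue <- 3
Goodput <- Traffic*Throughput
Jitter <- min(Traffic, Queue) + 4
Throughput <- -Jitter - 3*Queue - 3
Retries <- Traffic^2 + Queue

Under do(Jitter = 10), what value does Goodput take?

-132

Under do(Jitter=10), the mechanism Jitter <- min(Traffic, Queue) + 4 is discarded; Jitter is fixed at 10.
Throughput = -Jitter - 3*Queue - 3  [with Jitter=10, Queue=3]  = -22
Goodput = Traffic*Throughput  [with Traffic=6, Throughput=-22]  = -132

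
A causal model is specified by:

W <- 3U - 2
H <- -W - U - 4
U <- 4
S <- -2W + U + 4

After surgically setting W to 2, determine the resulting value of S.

4

The intervention breaks the incoming arrows to W: W <- 3U - 2 no longer applies, and W = 2.
S = -2W + U + 4  [with W=2, U=4]  = 4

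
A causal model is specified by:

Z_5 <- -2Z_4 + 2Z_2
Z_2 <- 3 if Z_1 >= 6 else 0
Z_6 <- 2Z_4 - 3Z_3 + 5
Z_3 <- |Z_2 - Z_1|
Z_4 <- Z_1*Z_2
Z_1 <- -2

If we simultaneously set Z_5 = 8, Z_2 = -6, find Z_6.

The joint intervention fixes Z_5 = 8, Z_2 = -6, removing each variable's own equation.
Z_3 = |Z_2 - Z_1|  [with Z_2=-6, Z_1=-2]  = 4
Z_4 = Z_1*Z_2  [with Z_1=-2, Z_2=-6]  = 12
Z_6 = 2Z_4 - 3Z_3 + 5  [with Z_4=12, Z_3=4]  = 17

17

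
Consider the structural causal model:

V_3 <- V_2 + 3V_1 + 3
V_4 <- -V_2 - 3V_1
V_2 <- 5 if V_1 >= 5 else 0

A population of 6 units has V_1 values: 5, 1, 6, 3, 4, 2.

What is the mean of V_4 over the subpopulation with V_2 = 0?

Conditioning on V_2=0 selects the 4 unit(s) with V_1 ∈ {1, 3, 4, 2}. Their V_4 values: -3, -9, -12, -6. Mean = -7.5.

-7.5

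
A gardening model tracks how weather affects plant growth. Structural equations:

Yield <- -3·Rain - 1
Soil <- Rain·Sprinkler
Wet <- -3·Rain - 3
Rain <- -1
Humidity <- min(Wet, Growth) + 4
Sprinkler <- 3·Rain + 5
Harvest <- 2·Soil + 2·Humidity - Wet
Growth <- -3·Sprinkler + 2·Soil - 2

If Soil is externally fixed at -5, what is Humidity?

-14

The intervention breaks the incoming arrows to Soil: Soil <- Rain·Sprinkler no longer applies, and Soil = -5.
Sprinkler = 3·Rain + 5  [with Rain=-1]  = 2
Wet = -3·Rain - 3  [with Rain=-1]  = 0
Growth = -3·Sprinkler + 2·Soil - 2  [with Sprinkler=2, Soil=-5]  = -18
Humidity = min(Wet, Growth) + 4  [with Wet=0, Growth=-18]  = -14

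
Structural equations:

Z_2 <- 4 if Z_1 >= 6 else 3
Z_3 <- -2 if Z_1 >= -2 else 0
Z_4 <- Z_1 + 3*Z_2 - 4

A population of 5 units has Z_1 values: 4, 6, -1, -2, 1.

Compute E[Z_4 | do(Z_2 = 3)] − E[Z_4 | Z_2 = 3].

do(Z_2=3) breaks Z_2's dependence on Z_1. With Z_2=3 fixed, Z_4 across the units is 9, 11, 4, 3, 6, mean 6.6.
E[Z_4|Z_2=3] averages over only the 4 units with Z_2=3 (Z_1 = 4, -1, -2, 1): Z_4 = 9, 4, 3, 6, mean 5.5.
Difference = 6.6 − 5.5 = 1.1.

1.1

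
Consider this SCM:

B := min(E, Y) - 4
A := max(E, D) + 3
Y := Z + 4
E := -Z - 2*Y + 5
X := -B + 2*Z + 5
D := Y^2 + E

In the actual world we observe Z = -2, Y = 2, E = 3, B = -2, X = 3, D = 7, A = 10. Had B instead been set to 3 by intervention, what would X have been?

-2

Intervening sets B = 3 and removes its equation (B := min(E, Y) - 4).
X = -B + 2*Z + 5  [with B=3, Z=-2]  = -2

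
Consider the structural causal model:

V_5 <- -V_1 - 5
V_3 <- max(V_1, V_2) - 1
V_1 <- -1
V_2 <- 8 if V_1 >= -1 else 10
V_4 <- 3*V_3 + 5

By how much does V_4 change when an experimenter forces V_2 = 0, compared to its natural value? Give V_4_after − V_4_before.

-24

Under do(V_2=0), the mechanism V_2 <- 8 if V_1 >= -1 else 10 is discarded; V_2 is fixed at 0.
V_3 = max(V_1, V_2) - 1  [with V_1=-1, V_2=0]  = -1
V_4 = 3*V_3 + 5  [with V_3=-1]  = 2
Without intervention: V_2 = 8 if V_1 >= -1 else 10  [with V_1=-1]  = 8; V_3 = max(V_1, V_2) - 1  [with V_1=-1, V_2=8]  = 7; V_4 = 3*V_3 + 5  [with V_3=7]  = 26.
Change = 2 − 26 = -24.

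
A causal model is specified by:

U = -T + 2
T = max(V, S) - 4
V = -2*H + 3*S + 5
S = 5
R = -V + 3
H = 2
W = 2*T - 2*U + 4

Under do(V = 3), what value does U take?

do(V=3) replaces the equation V = -2*H + 3*S + 5 with the constant V = 3.
T = max(V, S) - 4  [with V=3, S=5]  = 1
U = -T + 2  [with T=1]  = 1

1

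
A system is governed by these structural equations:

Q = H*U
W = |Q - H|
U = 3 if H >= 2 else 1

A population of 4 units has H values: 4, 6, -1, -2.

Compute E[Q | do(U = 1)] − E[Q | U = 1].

3.25

Every unit gets U=1 under the intervention. Q values become 4, 6, -1, -2; E[Q|do(U=1)] = 1.75.
E[Q|U=1] averages over only the 2 units with U=1 (H = -1, -2): Q = -1, -2, mean -1.5.
Difference = 1.75 − (-1.5) = 3.25.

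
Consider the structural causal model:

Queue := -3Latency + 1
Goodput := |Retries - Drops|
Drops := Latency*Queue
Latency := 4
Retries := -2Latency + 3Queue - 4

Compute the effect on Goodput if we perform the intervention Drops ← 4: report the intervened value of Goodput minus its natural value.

48

do(Drops=4) replaces the equation Drops := Latency*Queue with the constant Drops = 4.
Queue = -3Latency + 1  [with Latency=4]  = -11
Retries = -2Latency + 3Queue - 4  [with Latency=4, Queue=-11]  = -45
Goodput = |Retries - Drops|  [with Retries=-45, Drops=4]  = 49
Without intervention: Queue = -3Latency + 1  [with Latency=4]  = -11; Drops = Latency*Queue  [with Latency=4, Queue=-11]  = -44; Retries = -2Latency + 3Queue - 4  [with Latency=4, Queue=-11]  = -45; Goodput = |Retries - Drops|  [with Retries=-45, Drops=-44]  = 1.
Change = 49 − 1 = 48.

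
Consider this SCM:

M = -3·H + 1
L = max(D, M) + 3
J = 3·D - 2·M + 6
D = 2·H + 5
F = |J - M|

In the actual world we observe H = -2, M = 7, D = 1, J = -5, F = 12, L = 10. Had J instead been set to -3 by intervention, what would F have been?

10

Intervening sets J = -3 and removes its equation (J = 3·D - 2·M + 6).
M = -3·H + 1  [with H=-2]  = 7
F = |J - M|  [with J=-3, M=7]  = 10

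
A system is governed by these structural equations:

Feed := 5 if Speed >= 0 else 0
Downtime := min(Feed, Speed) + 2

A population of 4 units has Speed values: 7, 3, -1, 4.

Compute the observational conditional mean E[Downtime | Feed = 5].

6

Observing Feed=5 restricts to units where Feed's equation naturally yields 5: Speed ∈ {7, 3, 4}. In that subpopulation Downtime = 7, 5, 6, mean 6.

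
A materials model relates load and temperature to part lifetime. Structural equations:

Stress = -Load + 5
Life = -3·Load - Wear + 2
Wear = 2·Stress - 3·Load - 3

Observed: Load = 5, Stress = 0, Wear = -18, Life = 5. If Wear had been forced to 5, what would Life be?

-18

The intervention breaks the incoming arrows to Wear: Wear = 2·Stress - 3·Load - 3 no longer applies, and Wear = 5.
Life = -3·Load - Wear + 2  [with Load=5, Wear=5]  = -18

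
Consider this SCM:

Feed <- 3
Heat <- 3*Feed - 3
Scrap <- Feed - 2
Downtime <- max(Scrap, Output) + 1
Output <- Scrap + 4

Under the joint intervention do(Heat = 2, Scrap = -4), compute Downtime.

Under do(Heat = 2, Scrap = -4), each intervened variable's structural equation is replaced by its fixed value.
Output = Scrap + 4  [with Scrap=-4]  = 0
Downtime = max(Scrap, Output) + 1  [with Scrap=-4, Output=0]  = 1

1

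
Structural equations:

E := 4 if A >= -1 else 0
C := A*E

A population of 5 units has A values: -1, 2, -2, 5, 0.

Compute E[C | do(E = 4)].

do(E=4) breaks E's dependence on A. With E=4 fixed, C across the units is -4, 8, -8, 20, 0, mean 3.2.

3.2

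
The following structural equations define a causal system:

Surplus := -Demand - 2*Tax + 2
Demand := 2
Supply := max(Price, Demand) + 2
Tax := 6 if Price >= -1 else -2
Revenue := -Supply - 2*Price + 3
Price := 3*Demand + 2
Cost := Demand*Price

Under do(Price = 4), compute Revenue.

-11

do(Price=4) replaces the equation Price := 3*Demand + 2 with the constant Price = 4.
Supply = max(Price, Demand) + 2  [with Price=4, Demand=2]  = 6
Revenue = -Supply - 2*Price + 3  [with Supply=6, Price=4]  = -11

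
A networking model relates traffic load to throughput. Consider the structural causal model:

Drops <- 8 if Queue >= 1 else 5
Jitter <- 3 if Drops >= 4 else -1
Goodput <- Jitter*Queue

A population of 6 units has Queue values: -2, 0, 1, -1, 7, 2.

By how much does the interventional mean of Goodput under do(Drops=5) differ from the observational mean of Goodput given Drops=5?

6.5

The intervention sets Drops=5 in all 6 units regardless of Queue. Recomputing Goodput per unit gives -6, 0, 3, -3, 21, 6; average 3.5.
E[Goodput|Drops=5] averages over only the 3 units with Drops=5 (Queue = -2, 0, -1): Goodput = -6, 0, -3, mean -3.
Difference = 3.5 − (-3) = 6.5.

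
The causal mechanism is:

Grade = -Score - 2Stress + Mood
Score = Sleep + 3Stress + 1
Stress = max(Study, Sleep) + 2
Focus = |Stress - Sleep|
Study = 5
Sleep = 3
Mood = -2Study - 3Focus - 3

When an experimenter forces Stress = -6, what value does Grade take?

The intervention breaks the incoming arrows to Stress: Stress = max(Study, Sleep) + 2 no longer applies, and Stress = -6.
Focus = |Stress - Sleep|  [with Stress=-6, Sleep=3]  = 9
Score = Sleep + 3Stress + 1  [with Sleep=3, Stress=-6]  = -14
Mood = -2Study - 3Focus - 3  [with Study=5, Focus=9]  = -40
Grade = -Score - 2Stress + Mood  [with Score=-14, Stress=-6, Mood=-40]  = -14

-14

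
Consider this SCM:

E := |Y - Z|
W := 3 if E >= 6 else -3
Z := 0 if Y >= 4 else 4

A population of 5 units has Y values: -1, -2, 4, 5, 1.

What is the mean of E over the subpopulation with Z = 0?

E[E|Z=0] averages over only the 2 units with Z=0 (Y = 4, 5): E = 4, 5, mean 4.5.

4.5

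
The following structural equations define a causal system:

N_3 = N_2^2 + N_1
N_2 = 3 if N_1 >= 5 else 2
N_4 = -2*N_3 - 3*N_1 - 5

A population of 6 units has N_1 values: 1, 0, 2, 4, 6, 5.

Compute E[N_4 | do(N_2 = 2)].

Every unit gets N_2=2 under the intervention. N_4 values become -18, -13, -23, -33, -43, -38; E[N_4|do(N_2=2)] = -28.

-28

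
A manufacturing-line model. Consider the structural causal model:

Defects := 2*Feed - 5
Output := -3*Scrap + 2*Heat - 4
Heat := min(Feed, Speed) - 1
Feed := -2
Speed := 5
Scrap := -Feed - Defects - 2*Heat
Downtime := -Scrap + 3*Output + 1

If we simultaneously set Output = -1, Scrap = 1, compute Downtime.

-3

Setting Output = -1, Scrap = 1 by intervention discards those variables' equations.
Downtime = -Scrap + 3*Output + 1  [with Scrap=1, Output=-1]  = -3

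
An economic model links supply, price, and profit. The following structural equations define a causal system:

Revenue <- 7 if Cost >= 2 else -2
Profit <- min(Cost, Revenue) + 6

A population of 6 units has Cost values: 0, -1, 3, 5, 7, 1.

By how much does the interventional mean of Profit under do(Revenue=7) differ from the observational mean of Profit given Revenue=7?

-2.5

do(Revenue=7) breaks Revenue's dependence on Cost. With Revenue=7 fixed, Profit across the units is 6, 5, 9, 11, 13, 7, mean 8.5.
Conditioning on Revenue=7 selects the 3 unit(s) with Cost ∈ {3, 5, 7}. Their Profit values: 9, 11, 13. Mean = 11.
Difference = 8.5 − 11 = -2.5.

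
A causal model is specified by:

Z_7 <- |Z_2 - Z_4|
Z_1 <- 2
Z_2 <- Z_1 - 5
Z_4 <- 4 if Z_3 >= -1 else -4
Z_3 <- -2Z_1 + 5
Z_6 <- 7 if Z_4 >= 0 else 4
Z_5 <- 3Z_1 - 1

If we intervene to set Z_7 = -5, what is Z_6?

Intervening sets Z_7 = -5 and removes its equation (Z_7 <- |Z_2 - Z_4|).
Since Z_6 is not a descendant of the intervened variable, it is unaffected.
Z_3 = -2Z_1 + 5  [with Z_1=2]  = 1
Z_4 = 4 if Z_3 >= -1 else -4  [with Z_3=1]  = 4
Z_6 = 7 if Z_4 >= 0 else 4  [with Z_4=4]  = 7

7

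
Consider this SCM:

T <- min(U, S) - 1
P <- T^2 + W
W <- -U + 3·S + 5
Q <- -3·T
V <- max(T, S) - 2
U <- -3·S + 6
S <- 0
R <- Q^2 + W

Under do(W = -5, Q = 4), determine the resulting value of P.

The joint intervention fixes W = -5, Q = 4, removing each variable's own equation.
U = -3·S + 6  [with S=0]  = 6
T = min(U, S) - 1  [with U=6, S=0]  = -1
P = T^2 + W  [with T=-1, W=-5]  = -4

-4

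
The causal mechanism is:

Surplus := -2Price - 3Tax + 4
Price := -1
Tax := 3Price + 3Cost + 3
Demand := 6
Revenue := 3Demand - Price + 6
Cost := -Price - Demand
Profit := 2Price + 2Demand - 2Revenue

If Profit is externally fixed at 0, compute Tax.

-15

do(Profit=0) replaces the equation Profit := 2Price + 2Demand - 2Revenue with the constant Profit = 0.
Since Tax is not a descendant of the intervened variable, it is unaffected.
Cost = -Price - Demand  [with Price=-1, Demand=6]  = -5
Tax = 3Price + 3Cost + 3  [with Price=-1, Cost=-5]  = -15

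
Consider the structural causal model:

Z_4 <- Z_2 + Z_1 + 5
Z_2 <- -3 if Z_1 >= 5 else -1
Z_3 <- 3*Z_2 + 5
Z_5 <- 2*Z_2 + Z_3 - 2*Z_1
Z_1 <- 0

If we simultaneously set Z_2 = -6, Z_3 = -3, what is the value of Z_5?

-15

Under do(Z_2 = -6, Z_3 = -3), each intervened variable's structural equation is replaced by its fixed value.
Z_5 = 2*Z_2 + Z_3 - 2*Z_1  [with Z_2=-6, Z_3=-3, Z_1=0]  = -15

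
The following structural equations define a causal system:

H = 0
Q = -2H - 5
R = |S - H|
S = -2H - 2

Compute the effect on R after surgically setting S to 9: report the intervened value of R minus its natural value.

7

The intervention breaks the incoming arrows to S: S = -2H - 2 no longer applies, and S = 9.
R = |S - H|  [with S=9, H=0]  = 9
Without intervention: S = -2H - 2  [with H=0]  = -2; R = |S - H|  [with S=-2, H=0]  = 2.
Change = 9 − 2 = 7.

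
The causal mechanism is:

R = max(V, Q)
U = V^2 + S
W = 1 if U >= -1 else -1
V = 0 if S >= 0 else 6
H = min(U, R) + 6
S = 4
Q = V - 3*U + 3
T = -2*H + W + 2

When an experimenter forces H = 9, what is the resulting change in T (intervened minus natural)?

do(H=9) replaces the equation H = min(U, R) + 6 with the constant H = 9.
V = 0 if S >= 0 else 6  [with S=4]  = 0
U = V^2 + S  [with V=0, S=4]  = 4
W = 1 if U >= -1 else -1  [with U=4]  = 1
T = -2*H + W + 2  [with H=9, W=1]  = -15
Without intervention: V = 0 if S >= 0 else 6  [with S=4]  = 0; U = V^2 + S  [with V=0, S=4]  = 4; Q = V - 3*U + 3  [with V=0, U=4]  = -9; R = max(V, Q)  [with V=0, Q=-9]  = 0; W = 1 if U >= -1 else -1  [with U=4]  = 1; H = min(U, R) + 6  [with U=4, R=0]  = 6; T = -2*H + W + 2  [with H=6, W=1]  = -9.
Change = -15 − (-9) = -6.

-6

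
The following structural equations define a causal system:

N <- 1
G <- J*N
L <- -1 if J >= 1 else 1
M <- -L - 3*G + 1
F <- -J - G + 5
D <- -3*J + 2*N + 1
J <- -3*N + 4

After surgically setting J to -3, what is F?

do(J=-3) replaces the equation J <- -3*N + 4 with the constant J = -3.
G = J*N  [with J=-3, N=1]  = -3
F = -J - G + 5  [with J=-3, G=-3]  = 11

11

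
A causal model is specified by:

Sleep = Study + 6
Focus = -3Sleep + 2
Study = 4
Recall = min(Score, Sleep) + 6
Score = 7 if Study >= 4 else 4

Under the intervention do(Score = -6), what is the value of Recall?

Intervening sets Score = -6 and removes its equation (Score = 7 if Study >= 4 else 4).
Sleep = Study + 6  [with Study=4]  = 10
Recall = min(Score, Sleep) + 6  [with Score=-6, Sleep=10]  = 0

0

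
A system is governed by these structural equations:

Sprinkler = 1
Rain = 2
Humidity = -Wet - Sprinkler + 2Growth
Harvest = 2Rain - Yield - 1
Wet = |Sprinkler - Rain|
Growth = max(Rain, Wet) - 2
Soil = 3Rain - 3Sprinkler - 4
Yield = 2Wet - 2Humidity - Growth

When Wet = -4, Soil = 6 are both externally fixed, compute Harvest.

17

The joint intervention fixes Wet = -4, Soil = 6, removing each variable's own equation.
Growth = max(Rain, Wet) - 2  [with Rain=2, Wet=-4]  = 0
Humidity = -Wet - Sprinkler + 2Growth  [with Wet=-4, Sprinkler=1, Growth=0]  = 3
Yield = 2Wet - 2Humidity - Growth  [with Wet=-4, Humidity=3, Growth=0]  = -14
Harvest = 2Rain - Yield - 1  [with Rain=2, Yield=-14]  = 17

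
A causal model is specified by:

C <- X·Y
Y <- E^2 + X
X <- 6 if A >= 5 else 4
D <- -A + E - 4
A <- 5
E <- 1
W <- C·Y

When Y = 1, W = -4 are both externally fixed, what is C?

6

The joint intervention fixes Y = 1, W = -4, removing each variable's own equation.
X = 6 if A >= 5 else 4  [with A=5]  = 6
C = X·Y  [with X=6, Y=1]  = 6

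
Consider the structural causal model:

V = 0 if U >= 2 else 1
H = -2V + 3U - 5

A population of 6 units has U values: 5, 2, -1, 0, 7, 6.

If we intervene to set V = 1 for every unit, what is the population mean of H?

2.5

Under do(V=1), V's equation is replaced by V=1 for every unit. Per-unit H: 8, -1, -10, -7, 14, 11. Mean = 2.5.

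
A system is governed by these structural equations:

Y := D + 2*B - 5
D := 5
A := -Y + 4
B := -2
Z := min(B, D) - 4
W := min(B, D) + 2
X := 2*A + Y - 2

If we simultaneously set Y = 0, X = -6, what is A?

4

Setting Y = 0, X = -6 by intervention discards those variables' equations.
A = -Y + 4  [with Y=0]  = 4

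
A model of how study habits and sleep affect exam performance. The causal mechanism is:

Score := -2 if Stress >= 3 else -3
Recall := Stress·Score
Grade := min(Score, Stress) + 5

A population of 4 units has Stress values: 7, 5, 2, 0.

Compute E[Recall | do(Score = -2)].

Under do(Score=-2), Score's equation is replaced by Score=-2 for every unit. Per-unit Recall: -14, -10, -4, 0. Mean = -7.

-7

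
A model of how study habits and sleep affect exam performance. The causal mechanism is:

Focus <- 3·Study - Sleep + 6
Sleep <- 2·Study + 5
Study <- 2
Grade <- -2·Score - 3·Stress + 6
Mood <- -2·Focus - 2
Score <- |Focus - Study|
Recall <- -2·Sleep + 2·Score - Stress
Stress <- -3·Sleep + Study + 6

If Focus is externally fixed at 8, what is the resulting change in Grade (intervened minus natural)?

do(Focus=8) replaces the equation Focus <- 3·Study - Sleep + 6 with the constant Focus = 8.
Sleep = 2·Study + 5  [with Study=2]  = 9
Stress = -3·Sleep + Study + 6  [with Sleep=9, Study=2]  = -19
Score = |Focus - Study|  [with Focus=8, Study=2]  = 6
Grade = -2·Score - 3·Stress + 6  [with Score=6, Stress=-19]  = 51
Without intervention: Sleep = 2·Study + 5  [with Study=2]  = 9; Stress = -3·Sleep + Study + 6  [with Sleep=9, Study=2]  = -19; Focus = 3·Study - Sleep + 6  [with Study=2, Sleep=9]  = 3; Score = |Focus - Study|  [with Focus=3, Study=2]  = 1; Grade = -2·Score - 3·Stress + 6  [with Score=1, Stress=-19]  = 61.
Change = 51 − 61 = -10.

-10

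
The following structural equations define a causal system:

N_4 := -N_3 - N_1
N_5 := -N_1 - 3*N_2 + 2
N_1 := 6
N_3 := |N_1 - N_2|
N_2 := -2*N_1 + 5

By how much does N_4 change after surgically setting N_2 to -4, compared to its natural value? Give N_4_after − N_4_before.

Under do(N_2=-4), the mechanism N_2 := -2*N_1 + 5 is discarded; N_2 is fixed at -4.
N_3 = |N_1 - N_2|  [with N_1=6, N_2=-4]  = 10
N_4 = -N_3 - N_1  [with N_3=10, N_1=6]  = -16
Without intervention: N_2 = -2*N_1 + 5  [with N_1=6]  = -7; N_3 = |N_1 - N_2|  [with N_1=6, N_2=-7]  = 13; N_4 = -N_3 - N_1  [with N_3=13, N_1=6]  = -19.
Change = -16 − (-19) = 3.

3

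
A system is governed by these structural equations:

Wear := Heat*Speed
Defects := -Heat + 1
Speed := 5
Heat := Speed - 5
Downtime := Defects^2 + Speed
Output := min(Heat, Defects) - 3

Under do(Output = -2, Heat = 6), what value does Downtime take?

The joint intervention fixes Output = -2, Heat = 6, removing each variable's own equation.
Defects = -Heat + 1  [with Heat=6]  = -5
Downtime = Defects^2 + Speed  [with Defects=-5, Speed=5]  = 30

30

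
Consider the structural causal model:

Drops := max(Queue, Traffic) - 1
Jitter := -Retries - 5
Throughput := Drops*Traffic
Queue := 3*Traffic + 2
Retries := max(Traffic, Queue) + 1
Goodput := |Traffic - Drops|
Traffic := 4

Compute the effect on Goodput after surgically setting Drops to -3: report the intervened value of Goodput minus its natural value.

-2

The intervention breaks the incoming arrows to Drops: Drops := max(Queue, Traffic) - 1 no longer applies, and Drops = -3.
Goodput = |Traffic - Drops|  [with Traffic=4, Drops=-3]  = 7
Without intervention: Queue = 3*Traffic + 2  [with Traffic=4]  = 14; Drops = max(Queue, Traffic) - 1  [with Queue=14, Traffic=4]  = 13; Goodput = |Traffic - Drops|  [with Traffic=4, Drops=13]  = 9.
Change = 7 − 9 = -2.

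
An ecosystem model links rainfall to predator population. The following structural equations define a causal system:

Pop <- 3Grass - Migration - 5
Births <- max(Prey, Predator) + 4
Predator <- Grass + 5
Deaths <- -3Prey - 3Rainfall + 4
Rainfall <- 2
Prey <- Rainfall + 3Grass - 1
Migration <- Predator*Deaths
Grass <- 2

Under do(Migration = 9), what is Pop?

-8

do(Migration=9) replaces the equation Migration <- Predator*Deaths with the constant Migration = 9.
Pop = 3Grass - Migration - 5  [with Grass=2, Migration=9]  = -8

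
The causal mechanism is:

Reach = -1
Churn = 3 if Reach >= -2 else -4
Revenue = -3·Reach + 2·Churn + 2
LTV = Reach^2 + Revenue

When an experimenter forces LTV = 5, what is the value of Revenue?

Under do(LTV=5), the mechanism LTV = Reach^2 + Revenue is discarded; LTV is fixed at 5.
Since Revenue is not a descendant of the intervened variable, it is unaffected.
Churn = 3 if Reach >= -2 else -4  [with Reach=-1]  = 3
Revenue = -3·Reach + 2·Churn + 2  [with Reach=-1, Churn=3]  = 11

11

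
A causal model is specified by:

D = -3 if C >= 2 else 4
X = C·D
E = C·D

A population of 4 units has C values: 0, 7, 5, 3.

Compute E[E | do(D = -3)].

-11.25

The intervention sets D=-3 in all 4 units regardless of C. Recomputing E per unit gives 0, -21, -15, -9; average -11.25.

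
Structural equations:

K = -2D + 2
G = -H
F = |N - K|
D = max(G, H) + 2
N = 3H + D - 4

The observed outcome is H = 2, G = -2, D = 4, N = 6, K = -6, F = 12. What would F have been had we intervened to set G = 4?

18

Under do(G=4), the mechanism G = -H is discarded; G is fixed at 4.
D = max(G, H) + 2  [with G=4, H=2]  = 6
N = 3H + D - 4  [with H=2, D=6]  = 8
K = -2D + 2  [with D=6]  = -10
F = |N - K|  [with N=8, K=-10]  = 18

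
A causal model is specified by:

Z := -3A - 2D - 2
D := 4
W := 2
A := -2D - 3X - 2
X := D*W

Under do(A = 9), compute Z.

Intervening sets A = 9 and removes its equation (A := -2D - 3X - 2).
Z = -3A - 2D - 2  [with A=9, D=4]  = -37

-37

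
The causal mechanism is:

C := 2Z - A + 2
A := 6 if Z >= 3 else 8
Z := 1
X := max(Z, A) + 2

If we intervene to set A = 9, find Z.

Under do(A=9), the mechanism A := 6 if Z >= 3 else 8 is discarded; A is fixed at 9.
Z is not downstream of the intervention, so its value is determined by the original equations.

1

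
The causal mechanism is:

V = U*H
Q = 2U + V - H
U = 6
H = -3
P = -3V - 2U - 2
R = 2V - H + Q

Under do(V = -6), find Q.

The intervention breaks the incoming arrows to V: V = U*H no longer applies, and V = -6.
Q = 2U + V - H  [with U=6, V=-6, H=-3]  = 9

9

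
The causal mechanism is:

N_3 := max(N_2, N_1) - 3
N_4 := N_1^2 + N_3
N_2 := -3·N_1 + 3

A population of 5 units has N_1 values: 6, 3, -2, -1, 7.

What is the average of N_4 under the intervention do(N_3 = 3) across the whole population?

do(N_3=3) breaks N_3's dependence on N_1. With N_3=3 fixed, N_4 across the units is 39, 12, 7, 4, 52, mean 22.8.

22.8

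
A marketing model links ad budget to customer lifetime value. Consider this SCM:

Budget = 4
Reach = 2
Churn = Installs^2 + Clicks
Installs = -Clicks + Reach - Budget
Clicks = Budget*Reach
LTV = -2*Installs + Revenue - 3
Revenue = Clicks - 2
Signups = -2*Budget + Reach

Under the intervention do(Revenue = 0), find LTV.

17

do(Revenue=0) replaces the equation Revenue = Clicks - 2 with the constant Revenue = 0.
Clicks = Budget*Reach  [with Budget=4, Reach=2]  = 8
Installs = -Clicks + Reach - Budget  [with Clicks=8, Reach=2, Budget=4]  = -10
LTV = -2*Installs + Revenue - 3  [with Installs=-10, Revenue=0]  = 17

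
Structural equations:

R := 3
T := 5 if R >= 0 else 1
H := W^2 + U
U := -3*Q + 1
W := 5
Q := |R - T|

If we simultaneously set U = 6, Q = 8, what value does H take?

31

Setting U = 6, Q = 8 by intervention discards those variables' equations.
H = W^2 + U  [with W=5, U=6]  = 31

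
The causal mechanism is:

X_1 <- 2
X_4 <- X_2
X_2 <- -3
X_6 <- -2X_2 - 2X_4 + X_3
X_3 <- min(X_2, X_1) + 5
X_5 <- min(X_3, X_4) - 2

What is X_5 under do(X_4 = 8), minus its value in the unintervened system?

5

Intervening sets X_4 = 8 and removes its equation (X_4 <- X_2).
X_3 = min(X_2, X_1) + 5  [with X_2=-3, X_1=2]  = 2
X_5 = min(X_3, X_4) - 2  [with X_3=2, X_4=8]  = 0
Without intervention: X_3 = min(X_2, X_1) + 5  [with X_2=-3, X_1=2]  = 2; X_4 = X_2  [with X_2=-3]  = -3; X_5 = min(X_3, X_4) - 2  [with X_3=2, X_4=-3]  = -5.
Change = 0 − (-5) = 5.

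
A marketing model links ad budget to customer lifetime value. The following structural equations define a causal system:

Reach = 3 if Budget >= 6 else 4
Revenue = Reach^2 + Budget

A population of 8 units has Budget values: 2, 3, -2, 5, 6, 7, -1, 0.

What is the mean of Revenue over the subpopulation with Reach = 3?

15.5

Observing Reach=3 restricts to units where Reach's equation naturally yields 3: Budget ∈ {6, 7}. In that subpopulation Revenue = 15, 16, mean 15.5.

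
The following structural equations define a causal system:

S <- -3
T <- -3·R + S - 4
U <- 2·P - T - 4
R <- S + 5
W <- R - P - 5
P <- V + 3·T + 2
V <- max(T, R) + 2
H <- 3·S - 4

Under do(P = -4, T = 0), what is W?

The joint intervention fixes P = -4, T = 0, removing each variable's own equation.
R = S + 5  [with S=-3]  = 2
W = R - P - 5  [with R=2, P=-4]  = 1

1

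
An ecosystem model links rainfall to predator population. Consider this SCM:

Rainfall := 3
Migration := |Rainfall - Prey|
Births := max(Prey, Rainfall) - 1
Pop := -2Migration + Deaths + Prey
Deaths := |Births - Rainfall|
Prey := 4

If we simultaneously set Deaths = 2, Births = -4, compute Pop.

4

The joint intervention fixes Deaths = 2, Births = -4, removing each variable's own equation.
Migration = |Rainfall - Prey|  [with Rainfall=3, Prey=4]  = 1
Pop = -2Migration + Deaths + Prey  [with Migration=1, Deaths=2, Prey=4]  = 4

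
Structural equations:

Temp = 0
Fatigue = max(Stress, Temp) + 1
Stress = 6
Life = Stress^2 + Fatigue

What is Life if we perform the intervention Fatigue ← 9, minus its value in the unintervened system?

The intervention breaks the incoming arrows to Fatigue: Fatigue = max(Stress, Temp) + 1 no longer applies, and Fatigue = 9.
Life = Stress^2 + Fatigue  [with Stress=6, Fatigue=9]  = 45
Without intervention: Fatigue = max(Stress, Temp) + 1  [with Stress=6, Temp=0]  = 7; Life = Stress^2 + Fatigue  [with Stress=6, Fatigue=7]  = 43.
Change = 45 − 43 = 2.

2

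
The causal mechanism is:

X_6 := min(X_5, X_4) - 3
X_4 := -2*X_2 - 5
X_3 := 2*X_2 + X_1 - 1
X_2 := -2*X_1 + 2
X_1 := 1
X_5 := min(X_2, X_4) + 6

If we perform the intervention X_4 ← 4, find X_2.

The intervention breaks the incoming arrows to X_4: X_4 := -2*X_2 - 5 no longer applies, and X_4 = 4.
Since X_2 is not a descendant of the intervened variable, it is unaffected.
X_2 = -2*X_1 + 2  [with X_1=1]  = 0

0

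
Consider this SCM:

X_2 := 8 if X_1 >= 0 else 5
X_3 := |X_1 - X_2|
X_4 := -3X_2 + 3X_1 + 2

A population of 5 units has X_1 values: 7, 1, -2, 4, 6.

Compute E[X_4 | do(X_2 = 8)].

The intervention sets X_2=8 in all 5 units regardless of X_1. Recomputing X_4 per unit gives -1, -19, -28, -10, -4; average -12.4.

-12.4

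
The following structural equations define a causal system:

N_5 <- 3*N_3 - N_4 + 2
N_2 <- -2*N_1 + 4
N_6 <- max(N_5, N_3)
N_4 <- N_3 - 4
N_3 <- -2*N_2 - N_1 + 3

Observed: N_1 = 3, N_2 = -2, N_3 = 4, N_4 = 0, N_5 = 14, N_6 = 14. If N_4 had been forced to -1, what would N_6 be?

Under do(N_4=-1), the mechanism N_4 <- N_3 - 4 is discarded; N_4 is fixed at -1.
N_2 = -2*N_1 + 4  [with N_1=3]  = -2
N_3 = -2*N_2 - N_1 + 3  [with N_2=-2, N_1=3]  = 4
N_5 = 3*N_3 - N_4 + 2  [with N_3=4, N_4=-1]  = 15
N_6 = max(N_5, N_3)  [with N_5=15, N_3=4]  = 15

15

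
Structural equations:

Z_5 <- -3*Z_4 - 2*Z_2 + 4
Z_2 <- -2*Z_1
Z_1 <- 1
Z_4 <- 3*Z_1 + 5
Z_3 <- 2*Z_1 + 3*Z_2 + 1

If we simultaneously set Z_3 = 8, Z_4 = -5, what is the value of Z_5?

Setting Z_3 = 8, Z_4 = -5 by intervention discards those variables' equations.
Z_2 = -2*Z_1  [with Z_1=1]  = -2
Z_5 = -3*Z_4 - 2*Z_2 + 4  [with Z_4=-5, Z_2=-2]  = 23

23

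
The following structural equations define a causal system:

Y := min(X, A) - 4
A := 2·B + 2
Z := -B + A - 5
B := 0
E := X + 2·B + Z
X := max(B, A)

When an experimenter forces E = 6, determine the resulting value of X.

do(E=6) replaces the equation E := X + 2·B + Z with the constant E = 6.
X is not downstream of the intervention, so its value is determined by the original equations.
A = 2·B + 2  [with B=0]  = 2
X = max(B, A)  [with B=0, A=2]  = 2

2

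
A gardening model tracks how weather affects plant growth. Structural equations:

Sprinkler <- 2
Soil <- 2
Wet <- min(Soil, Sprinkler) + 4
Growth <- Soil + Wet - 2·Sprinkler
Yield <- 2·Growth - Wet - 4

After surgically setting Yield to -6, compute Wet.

do(Yield=-6) replaces the equation Yield <- 2·Growth - Wet - 4 with the constant Yield = -6.
Wet is not downstream of the intervention, so its value is determined by the original equations.
Wet = min(Soil, Sprinkler) + 4  [with Soil=2, Sprinkler=2]  = 6

6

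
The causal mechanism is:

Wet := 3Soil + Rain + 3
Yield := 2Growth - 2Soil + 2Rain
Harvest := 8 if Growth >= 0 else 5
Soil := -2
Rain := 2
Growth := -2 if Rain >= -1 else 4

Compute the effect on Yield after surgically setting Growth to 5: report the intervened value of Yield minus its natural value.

14

Intervening sets Growth = 5 and removes its equation (Growth := -2 if Rain >= -1 else 4).
Yield = 2Growth - 2Soil + 2Rain  [with Growth=5, Soil=-2, Rain=2]  = 18
Without intervention: Growth = -2 if Rain >= -1 else 4  [with Rain=2]  = -2; Yield = 2Growth - 2Soil + 2Rain  [with Growth=-2, Soil=-2, Rain=2]  = 4.
Change = 18 − 4 = 14.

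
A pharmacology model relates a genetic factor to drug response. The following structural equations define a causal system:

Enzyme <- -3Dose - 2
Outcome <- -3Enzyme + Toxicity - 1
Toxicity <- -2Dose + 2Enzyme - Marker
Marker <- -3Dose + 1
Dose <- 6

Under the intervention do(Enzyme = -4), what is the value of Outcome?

do(Enzyme=-4) replaces the equation Enzyme <- -3Dose - 2 with the constant Enzyme = -4.
Marker = -3Dose + 1  [with Dose=6]  = -17
Toxicity = -2Dose + 2Enzyme - Marker  [with Dose=6, Enzyme=-4, Marker=-17]  = -3
Outcome = -3Enzyme + Toxicity - 1  [with Enzyme=-4, Toxicity=-3]  = 8

8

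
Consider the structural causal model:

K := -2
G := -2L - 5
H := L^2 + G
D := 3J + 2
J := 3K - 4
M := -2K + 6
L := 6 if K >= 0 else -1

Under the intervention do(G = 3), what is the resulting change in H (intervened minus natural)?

6

Under do(G=3), the mechanism G := -2L - 5 is discarded; G is fixed at 3.
L = 6 if K >= 0 else -1  [with K=-2]  = -1
H = L^2 + G  [with L=-1, G=3]  = 4
Without intervention: L = 6 if K >= 0 else -1  [with K=-2]  = -1; G = -2L - 5  [with L=-1]  = -3; H = L^2 + G  [with L=-1, G=-3]  = -2.
Change = 4 − (-2) = 6.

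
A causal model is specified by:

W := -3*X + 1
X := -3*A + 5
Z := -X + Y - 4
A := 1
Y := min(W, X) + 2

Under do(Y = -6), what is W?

-5

Under do(Y=-6), the mechanism Y := min(W, X) + 2 is discarded; Y is fixed at -6.
Since W is not a descendant of the intervened variable, it is unaffected.
X = -3*A + 5  [with A=1]  = 2
W = -3*X + 1  [with X=2]  = -5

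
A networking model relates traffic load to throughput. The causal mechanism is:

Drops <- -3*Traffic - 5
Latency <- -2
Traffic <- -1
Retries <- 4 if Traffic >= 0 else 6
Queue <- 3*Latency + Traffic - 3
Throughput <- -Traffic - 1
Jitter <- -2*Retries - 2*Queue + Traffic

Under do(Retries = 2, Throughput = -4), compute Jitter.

15

Under do(Retries = 2, Throughput = -4), each intervened variable's structural equation is replaced by its fixed value.
Queue = 3*Latency + Traffic - 3  [with Latency=-2, Traffic=-1]  = -10
Jitter = -2*Retries - 2*Queue + Traffic  [with Retries=2, Queue=-10, Traffic=-1]  = 15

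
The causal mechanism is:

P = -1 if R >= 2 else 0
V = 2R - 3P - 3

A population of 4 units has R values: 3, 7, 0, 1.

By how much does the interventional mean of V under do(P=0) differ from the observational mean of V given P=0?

4.5

The intervention sets P=0 in all 4 units regardless of R. Recomputing V per unit gives 3, 11, -3, -1; average 2.5.
Observing P=0 restricts to units where P's equation naturally yields 0: R ∈ {0, 1}. In that subpopulation V = -3, -1, mean -2.
Difference = 2.5 − (-2) = 4.5.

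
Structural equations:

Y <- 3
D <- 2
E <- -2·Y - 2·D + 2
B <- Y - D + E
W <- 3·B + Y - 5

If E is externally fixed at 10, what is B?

11

The intervention breaks the incoming arrows to E: E <- -2·Y - 2·D + 2 no longer applies, and E = 10.
B = Y - D + E  [with Y=3, D=2, E=10]  = 11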